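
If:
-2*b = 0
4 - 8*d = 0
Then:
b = 0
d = 1/2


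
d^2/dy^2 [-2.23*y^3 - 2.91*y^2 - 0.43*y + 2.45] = -13.38*y - 5.82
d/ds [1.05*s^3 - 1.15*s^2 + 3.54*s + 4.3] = 3.15*s^2 - 2.3*s + 3.54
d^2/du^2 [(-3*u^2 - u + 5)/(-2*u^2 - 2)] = (u^3 - 24*u^2 - 3*u + 8)/(u^6 + 3*u^4 + 3*u^2 + 1)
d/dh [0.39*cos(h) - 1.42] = -0.39*sin(h)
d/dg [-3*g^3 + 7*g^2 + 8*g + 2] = -9*g^2 + 14*g + 8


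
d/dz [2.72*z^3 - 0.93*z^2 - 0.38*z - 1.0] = 8.16*z^2 - 1.86*z - 0.38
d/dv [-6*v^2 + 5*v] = 5 - 12*v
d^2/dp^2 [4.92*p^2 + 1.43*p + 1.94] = 9.84000000000000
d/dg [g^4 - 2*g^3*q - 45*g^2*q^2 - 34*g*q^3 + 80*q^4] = 4*g^3 - 6*g^2*q - 90*g*q^2 - 34*q^3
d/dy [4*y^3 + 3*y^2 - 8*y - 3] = 12*y^2 + 6*y - 8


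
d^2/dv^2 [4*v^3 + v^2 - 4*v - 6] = 24*v + 2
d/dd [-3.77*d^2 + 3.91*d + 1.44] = 3.91 - 7.54*d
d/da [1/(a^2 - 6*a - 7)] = 2*(3 - a)/(-a^2 + 6*a + 7)^2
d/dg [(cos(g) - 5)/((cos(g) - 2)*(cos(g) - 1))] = (cos(g)^2 - 10*cos(g) + 13)*sin(g)/((cos(g) - 2)^2*(cos(g) - 1)^2)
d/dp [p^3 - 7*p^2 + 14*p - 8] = 3*p^2 - 14*p + 14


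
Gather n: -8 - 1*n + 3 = -n - 5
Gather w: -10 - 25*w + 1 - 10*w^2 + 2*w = -10*w^2 - 23*w - 9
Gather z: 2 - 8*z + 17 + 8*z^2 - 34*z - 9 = 8*z^2 - 42*z + 10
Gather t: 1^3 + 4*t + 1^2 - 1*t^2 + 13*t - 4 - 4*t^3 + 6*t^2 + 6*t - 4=-4*t^3 + 5*t^2 + 23*t - 6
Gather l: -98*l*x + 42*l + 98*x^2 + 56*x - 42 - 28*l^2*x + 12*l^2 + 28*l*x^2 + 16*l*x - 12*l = l^2*(12 - 28*x) + l*(28*x^2 - 82*x + 30) + 98*x^2 + 56*x - 42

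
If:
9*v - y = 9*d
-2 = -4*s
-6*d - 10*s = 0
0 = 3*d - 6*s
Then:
No Solution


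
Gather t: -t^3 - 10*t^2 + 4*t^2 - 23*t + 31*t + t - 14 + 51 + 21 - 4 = -t^3 - 6*t^2 + 9*t + 54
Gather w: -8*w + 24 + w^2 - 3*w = w^2 - 11*w + 24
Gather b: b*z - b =b*(z - 1)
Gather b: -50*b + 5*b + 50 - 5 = 45 - 45*b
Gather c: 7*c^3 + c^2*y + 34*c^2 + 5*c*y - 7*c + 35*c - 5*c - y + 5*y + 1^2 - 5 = 7*c^3 + c^2*(y + 34) + c*(5*y + 23) + 4*y - 4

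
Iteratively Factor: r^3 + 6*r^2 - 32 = (r + 4)*(r^2 + 2*r - 8) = (r - 2)*(r + 4)*(r + 4)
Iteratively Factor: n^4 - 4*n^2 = (n)*(n^3 - 4*n) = n*(n - 2)*(n^2 + 2*n) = n^2*(n - 2)*(n + 2)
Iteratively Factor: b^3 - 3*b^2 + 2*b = (b - 1)*(b^2 - 2*b) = (b - 2)*(b - 1)*(b)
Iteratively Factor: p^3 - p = (p)*(p^2 - 1) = p*(p + 1)*(p - 1)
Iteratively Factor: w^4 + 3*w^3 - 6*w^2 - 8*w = (w - 2)*(w^3 + 5*w^2 + 4*w) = (w - 2)*(w + 4)*(w^2 + w) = (w - 2)*(w + 1)*(w + 4)*(w)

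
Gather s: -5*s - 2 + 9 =7 - 5*s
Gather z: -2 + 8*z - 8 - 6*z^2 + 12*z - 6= -6*z^2 + 20*z - 16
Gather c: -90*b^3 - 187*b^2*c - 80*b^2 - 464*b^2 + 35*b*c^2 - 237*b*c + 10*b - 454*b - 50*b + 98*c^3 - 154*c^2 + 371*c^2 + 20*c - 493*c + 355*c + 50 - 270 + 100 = -90*b^3 - 544*b^2 - 494*b + 98*c^3 + c^2*(35*b + 217) + c*(-187*b^2 - 237*b - 118) - 120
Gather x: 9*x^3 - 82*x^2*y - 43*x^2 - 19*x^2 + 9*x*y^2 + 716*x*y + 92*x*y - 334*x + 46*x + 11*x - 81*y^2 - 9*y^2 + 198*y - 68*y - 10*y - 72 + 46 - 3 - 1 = 9*x^3 + x^2*(-82*y - 62) + x*(9*y^2 + 808*y - 277) - 90*y^2 + 120*y - 30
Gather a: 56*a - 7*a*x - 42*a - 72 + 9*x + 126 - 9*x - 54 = a*(14 - 7*x)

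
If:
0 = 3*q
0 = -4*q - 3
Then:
No Solution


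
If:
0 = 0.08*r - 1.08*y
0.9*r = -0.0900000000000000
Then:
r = -0.10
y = -0.01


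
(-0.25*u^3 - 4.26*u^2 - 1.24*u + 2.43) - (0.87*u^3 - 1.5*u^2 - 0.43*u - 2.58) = -1.12*u^3 - 2.76*u^2 - 0.81*u + 5.01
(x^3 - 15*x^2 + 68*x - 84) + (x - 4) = x^3 - 15*x^2 + 69*x - 88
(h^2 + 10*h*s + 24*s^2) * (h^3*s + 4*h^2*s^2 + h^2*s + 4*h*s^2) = h^5*s + 14*h^4*s^2 + h^4*s + 64*h^3*s^3 + 14*h^3*s^2 + 96*h^2*s^4 + 64*h^2*s^3 + 96*h*s^4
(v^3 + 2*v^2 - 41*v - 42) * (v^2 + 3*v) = v^5 + 5*v^4 - 35*v^3 - 165*v^2 - 126*v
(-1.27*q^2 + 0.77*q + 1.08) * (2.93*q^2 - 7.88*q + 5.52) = -3.7211*q^4 + 12.2637*q^3 - 9.9136*q^2 - 4.26*q + 5.9616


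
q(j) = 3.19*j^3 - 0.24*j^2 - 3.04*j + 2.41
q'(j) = 9.57*j^2 - 0.48*j - 3.04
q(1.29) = 4.94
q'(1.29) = 12.27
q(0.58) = 1.19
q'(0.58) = -0.10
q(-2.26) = -28.77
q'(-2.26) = 46.92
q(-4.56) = -291.19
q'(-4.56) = 198.14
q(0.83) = 1.55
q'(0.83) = 3.15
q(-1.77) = -10.65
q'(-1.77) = 27.79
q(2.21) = 28.95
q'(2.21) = 42.64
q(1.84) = 15.88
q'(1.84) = 28.48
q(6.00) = 664.57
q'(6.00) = 338.60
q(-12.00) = -5507.99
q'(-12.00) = 1380.80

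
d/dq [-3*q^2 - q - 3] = -6*q - 1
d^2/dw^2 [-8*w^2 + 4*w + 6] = -16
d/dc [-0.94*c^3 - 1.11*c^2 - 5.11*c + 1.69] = -2.82*c^2 - 2.22*c - 5.11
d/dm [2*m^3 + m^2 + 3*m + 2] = 6*m^2 + 2*m + 3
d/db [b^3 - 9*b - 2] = 3*b^2 - 9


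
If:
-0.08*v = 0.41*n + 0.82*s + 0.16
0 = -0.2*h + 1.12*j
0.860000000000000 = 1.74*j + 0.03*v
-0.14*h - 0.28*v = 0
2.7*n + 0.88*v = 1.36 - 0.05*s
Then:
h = 2.91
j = 0.52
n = 0.99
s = -0.55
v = -1.45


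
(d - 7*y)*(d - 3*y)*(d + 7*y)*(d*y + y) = d^4*y - 3*d^3*y^2 + d^3*y - 49*d^2*y^3 - 3*d^2*y^2 + 147*d*y^4 - 49*d*y^3 + 147*y^4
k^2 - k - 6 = (k - 3)*(k + 2)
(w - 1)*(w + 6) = w^2 + 5*w - 6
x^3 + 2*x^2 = x^2*(x + 2)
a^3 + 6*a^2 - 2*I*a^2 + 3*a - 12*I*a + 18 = (a + 6)*(a - 3*I)*(a + I)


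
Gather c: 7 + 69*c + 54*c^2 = 54*c^2 + 69*c + 7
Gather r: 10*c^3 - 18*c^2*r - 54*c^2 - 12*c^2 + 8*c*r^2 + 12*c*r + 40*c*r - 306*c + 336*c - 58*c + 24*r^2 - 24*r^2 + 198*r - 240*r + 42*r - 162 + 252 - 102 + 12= 10*c^3 - 66*c^2 + 8*c*r^2 - 28*c + r*(-18*c^2 + 52*c)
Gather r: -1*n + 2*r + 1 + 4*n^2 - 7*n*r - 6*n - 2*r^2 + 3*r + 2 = 4*n^2 - 7*n - 2*r^2 + r*(5 - 7*n) + 3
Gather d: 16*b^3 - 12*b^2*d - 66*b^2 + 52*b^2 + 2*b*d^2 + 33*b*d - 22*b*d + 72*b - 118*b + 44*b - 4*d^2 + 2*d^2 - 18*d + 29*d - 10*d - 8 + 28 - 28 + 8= 16*b^3 - 14*b^2 - 2*b + d^2*(2*b - 2) + d*(-12*b^2 + 11*b + 1)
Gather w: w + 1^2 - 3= w - 2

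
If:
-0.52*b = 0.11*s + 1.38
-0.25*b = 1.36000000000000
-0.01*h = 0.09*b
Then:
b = -5.44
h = 48.96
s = 13.17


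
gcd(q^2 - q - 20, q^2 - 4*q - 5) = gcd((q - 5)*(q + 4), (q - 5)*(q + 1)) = q - 5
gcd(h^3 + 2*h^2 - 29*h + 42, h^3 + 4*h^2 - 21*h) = h^2 + 4*h - 21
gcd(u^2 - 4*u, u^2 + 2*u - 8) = 1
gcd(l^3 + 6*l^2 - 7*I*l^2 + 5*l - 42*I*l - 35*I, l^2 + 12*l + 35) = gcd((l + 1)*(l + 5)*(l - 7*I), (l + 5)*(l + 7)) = l + 5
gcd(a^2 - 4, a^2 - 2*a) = a - 2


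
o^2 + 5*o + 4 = (o + 1)*(o + 4)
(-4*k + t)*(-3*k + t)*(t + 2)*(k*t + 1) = 12*k^3*t^2 + 24*k^3*t - 7*k^2*t^3 - 14*k^2*t^2 + 12*k^2*t + 24*k^2 + k*t^4 + 2*k*t^3 - 7*k*t^2 - 14*k*t + t^3 + 2*t^2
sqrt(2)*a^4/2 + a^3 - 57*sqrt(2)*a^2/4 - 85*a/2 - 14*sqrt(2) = (a - 4*sqrt(2))*(a + sqrt(2))*(a + 7*sqrt(2)/2)*(sqrt(2)*a/2 + 1/2)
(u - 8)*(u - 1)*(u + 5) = u^3 - 4*u^2 - 37*u + 40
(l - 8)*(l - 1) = l^2 - 9*l + 8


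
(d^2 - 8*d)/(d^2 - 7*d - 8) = d/(d + 1)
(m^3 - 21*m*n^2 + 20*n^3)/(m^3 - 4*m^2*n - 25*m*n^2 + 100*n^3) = (m - n)/(m - 5*n)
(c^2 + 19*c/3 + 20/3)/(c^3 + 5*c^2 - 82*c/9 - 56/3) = 3*(c + 5)/(3*c^2 + 11*c - 42)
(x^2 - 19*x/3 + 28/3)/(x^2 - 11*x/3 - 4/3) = (3*x - 7)/(3*x + 1)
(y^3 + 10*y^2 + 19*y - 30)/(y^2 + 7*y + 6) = (y^2 + 4*y - 5)/(y + 1)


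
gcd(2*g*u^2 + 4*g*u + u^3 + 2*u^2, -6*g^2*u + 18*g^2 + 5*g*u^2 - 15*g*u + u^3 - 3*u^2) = 1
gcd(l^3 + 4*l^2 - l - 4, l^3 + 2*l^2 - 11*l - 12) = l^2 + 5*l + 4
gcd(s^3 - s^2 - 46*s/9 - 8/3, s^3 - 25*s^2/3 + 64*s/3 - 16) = s - 3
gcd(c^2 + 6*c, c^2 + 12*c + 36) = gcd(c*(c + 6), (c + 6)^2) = c + 6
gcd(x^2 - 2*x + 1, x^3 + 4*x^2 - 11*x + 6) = x^2 - 2*x + 1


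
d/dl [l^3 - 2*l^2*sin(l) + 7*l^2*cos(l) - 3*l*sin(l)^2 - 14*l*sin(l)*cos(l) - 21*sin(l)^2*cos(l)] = -7*l^2*sin(l) - 2*l^2*cos(l) + 3*l^2 - 4*l*sin(l) - 3*l*sin(2*l) + 14*l*cos(l) - 14*l*cos(2*l) + 21*sin(l)/4 - 7*sin(2*l) - 63*sin(3*l)/4 + 3*cos(2*l)/2 - 3/2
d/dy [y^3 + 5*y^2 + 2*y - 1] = 3*y^2 + 10*y + 2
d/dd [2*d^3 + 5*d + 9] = 6*d^2 + 5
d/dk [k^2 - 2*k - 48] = 2*k - 2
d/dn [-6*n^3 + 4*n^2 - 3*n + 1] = -18*n^2 + 8*n - 3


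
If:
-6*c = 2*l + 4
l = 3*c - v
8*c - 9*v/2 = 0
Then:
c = -9/19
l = -11/19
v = -16/19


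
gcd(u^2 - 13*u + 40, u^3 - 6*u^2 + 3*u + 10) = u - 5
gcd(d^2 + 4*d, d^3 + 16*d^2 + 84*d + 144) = d + 4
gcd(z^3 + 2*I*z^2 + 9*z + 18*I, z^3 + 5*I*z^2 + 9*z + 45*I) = z^2 + 9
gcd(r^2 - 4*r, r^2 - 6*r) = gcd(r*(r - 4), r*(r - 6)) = r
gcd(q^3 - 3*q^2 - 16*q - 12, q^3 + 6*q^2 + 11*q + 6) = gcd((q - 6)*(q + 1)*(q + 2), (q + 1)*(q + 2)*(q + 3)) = q^2 + 3*q + 2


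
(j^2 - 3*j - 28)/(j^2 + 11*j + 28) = (j - 7)/(j + 7)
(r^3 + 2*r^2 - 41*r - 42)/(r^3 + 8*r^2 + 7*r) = (r - 6)/r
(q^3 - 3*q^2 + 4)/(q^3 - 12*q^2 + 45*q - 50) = (q^2 - q - 2)/(q^2 - 10*q + 25)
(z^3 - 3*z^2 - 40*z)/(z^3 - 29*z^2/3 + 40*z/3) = 3*(z + 5)/(3*z - 5)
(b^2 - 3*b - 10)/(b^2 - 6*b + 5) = (b + 2)/(b - 1)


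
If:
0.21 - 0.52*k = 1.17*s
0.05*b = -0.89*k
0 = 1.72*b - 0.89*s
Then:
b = 0.09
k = -0.01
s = 0.18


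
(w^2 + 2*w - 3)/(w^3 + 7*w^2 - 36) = (w - 1)/(w^2 + 4*w - 12)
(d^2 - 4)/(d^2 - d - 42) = (4 - d^2)/(-d^2 + d + 42)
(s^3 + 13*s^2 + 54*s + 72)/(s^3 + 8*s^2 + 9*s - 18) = (s + 4)/(s - 1)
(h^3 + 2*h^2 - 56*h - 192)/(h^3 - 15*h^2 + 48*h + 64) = (h^2 + 10*h + 24)/(h^2 - 7*h - 8)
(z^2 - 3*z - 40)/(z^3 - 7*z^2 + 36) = (z^2 - 3*z - 40)/(z^3 - 7*z^2 + 36)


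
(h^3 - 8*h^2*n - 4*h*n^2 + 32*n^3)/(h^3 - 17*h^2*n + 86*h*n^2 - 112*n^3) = (h + 2*n)/(h - 7*n)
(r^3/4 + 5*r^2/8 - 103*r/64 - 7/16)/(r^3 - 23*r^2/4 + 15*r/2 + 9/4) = (4*r^2 + 9*r - 28)/(16*(r^2 - 6*r + 9))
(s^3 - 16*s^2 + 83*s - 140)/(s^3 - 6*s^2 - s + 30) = (s^2 - 11*s + 28)/(s^2 - s - 6)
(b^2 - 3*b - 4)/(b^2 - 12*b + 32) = (b + 1)/(b - 8)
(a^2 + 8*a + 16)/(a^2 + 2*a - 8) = (a + 4)/(a - 2)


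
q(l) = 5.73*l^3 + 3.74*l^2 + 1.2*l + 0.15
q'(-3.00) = 133.47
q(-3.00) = -124.50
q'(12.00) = 2566.32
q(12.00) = 10454.55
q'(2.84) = 161.09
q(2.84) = 164.98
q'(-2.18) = 66.59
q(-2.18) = -44.06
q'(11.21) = 2245.22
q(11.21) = 8555.41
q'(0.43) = 7.59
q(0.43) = 1.81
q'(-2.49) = 89.15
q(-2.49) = -68.11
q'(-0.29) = 0.48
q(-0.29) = -0.02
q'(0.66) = 13.62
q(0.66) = 4.22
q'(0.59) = 11.60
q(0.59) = 3.34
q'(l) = 17.19*l^2 + 7.48*l + 1.2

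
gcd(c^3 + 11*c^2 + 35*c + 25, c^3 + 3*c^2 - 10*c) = c + 5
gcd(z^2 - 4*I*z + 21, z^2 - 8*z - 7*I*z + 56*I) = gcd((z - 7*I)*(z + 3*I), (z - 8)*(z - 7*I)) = z - 7*I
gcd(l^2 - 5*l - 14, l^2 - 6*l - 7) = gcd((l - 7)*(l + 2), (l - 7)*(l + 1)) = l - 7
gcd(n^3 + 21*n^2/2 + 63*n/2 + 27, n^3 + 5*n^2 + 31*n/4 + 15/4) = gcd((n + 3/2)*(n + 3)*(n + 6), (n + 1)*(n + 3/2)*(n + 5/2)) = n + 3/2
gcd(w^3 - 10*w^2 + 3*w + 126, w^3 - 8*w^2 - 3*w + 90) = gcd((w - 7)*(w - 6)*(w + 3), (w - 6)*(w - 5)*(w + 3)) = w^2 - 3*w - 18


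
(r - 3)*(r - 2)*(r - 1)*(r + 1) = r^4 - 5*r^3 + 5*r^2 + 5*r - 6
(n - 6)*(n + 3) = n^2 - 3*n - 18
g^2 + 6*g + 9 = (g + 3)^2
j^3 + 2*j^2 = j^2*(j + 2)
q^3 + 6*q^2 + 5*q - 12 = (q - 1)*(q + 3)*(q + 4)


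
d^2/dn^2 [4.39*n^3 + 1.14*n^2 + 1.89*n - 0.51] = 26.34*n + 2.28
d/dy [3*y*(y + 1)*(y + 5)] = 9*y^2 + 36*y + 15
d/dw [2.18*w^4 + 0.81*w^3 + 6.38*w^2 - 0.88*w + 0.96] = 8.72*w^3 + 2.43*w^2 + 12.76*w - 0.88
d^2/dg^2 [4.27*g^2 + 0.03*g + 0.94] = 8.54000000000000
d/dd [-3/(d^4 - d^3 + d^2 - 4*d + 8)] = 3*(4*d^3 - 3*d^2 + 2*d - 4)/(d^4 - d^3 + d^2 - 4*d + 8)^2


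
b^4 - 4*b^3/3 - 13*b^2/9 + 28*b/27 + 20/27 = (b - 5/3)*(b - 1)*(b + 2/3)^2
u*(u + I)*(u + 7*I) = u^3 + 8*I*u^2 - 7*u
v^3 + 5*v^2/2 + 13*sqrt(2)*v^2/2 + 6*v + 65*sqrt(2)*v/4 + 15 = (v + 5/2)*(v + sqrt(2)/2)*(v + 6*sqrt(2))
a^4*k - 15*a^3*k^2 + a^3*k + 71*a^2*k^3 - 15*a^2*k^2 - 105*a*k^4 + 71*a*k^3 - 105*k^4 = (a - 7*k)*(a - 5*k)*(a - 3*k)*(a*k + k)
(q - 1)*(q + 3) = q^2 + 2*q - 3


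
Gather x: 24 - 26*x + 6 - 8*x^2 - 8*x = -8*x^2 - 34*x + 30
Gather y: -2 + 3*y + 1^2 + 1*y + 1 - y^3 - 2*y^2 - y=-y^3 - 2*y^2 + 3*y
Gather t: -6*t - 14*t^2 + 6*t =-14*t^2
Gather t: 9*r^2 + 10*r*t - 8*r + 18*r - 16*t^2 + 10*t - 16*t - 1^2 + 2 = 9*r^2 + 10*r - 16*t^2 + t*(10*r - 6) + 1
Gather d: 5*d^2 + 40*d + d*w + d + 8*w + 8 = 5*d^2 + d*(w + 41) + 8*w + 8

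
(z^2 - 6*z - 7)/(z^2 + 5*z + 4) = (z - 7)/(z + 4)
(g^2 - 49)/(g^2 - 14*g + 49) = (g + 7)/(g - 7)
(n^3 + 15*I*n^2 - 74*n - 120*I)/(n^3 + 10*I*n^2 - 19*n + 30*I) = (n + 4*I)/(n - I)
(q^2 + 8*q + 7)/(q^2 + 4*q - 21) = (q + 1)/(q - 3)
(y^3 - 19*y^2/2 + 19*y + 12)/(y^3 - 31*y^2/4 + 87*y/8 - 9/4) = 4*(2*y^2 - 7*y - 4)/(8*y^2 - 14*y + 3)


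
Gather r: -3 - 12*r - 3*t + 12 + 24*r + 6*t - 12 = 12*r + 3*t - 3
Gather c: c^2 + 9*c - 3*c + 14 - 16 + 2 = c^2 + 6*c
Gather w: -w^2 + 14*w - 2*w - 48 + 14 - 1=-w^2 + 12*w - 35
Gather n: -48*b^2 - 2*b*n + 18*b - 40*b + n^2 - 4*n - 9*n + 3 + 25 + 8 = -48*b^2 - 22*b + n^2 + n*(-2*b - 13) + 36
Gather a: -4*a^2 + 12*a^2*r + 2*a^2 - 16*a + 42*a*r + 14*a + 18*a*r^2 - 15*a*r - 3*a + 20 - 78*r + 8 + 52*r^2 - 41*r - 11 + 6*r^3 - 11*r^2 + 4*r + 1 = a^2*(12*r - 2) + a*(18*r^2 + 27*r - 5) + 6*r^3 + 41*r^2 - 115*r + 18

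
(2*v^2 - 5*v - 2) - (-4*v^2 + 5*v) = 6*v^2 - 10*v - 2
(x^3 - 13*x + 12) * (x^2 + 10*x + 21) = x^5 + 10*x^4 + 8*x^3 - 118*x^2 - 153*x + 252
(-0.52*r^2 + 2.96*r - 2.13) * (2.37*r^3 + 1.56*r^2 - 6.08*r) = -1.2324*r^5 + 6.204*r^4 + 2.7311*r^3 - 21.3196*r^2 + 12.9504*r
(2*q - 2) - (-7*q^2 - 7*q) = 7*q^2 + 9*q - 2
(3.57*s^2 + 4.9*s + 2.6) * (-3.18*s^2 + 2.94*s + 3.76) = -11.3526*s^4 - 5.0862*s^3 + 19.5612*s^2 + 26.068*s + 9.776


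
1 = 1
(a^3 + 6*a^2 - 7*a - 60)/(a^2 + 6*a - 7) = (a^3 + 6*a^2 - 7*a - 60)/(a^2 + 6*a - 7)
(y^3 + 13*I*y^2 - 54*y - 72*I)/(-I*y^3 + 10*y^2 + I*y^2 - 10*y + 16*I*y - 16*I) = (I*y^3 - 13*y^2 - 54*I*y + 72)/(y^3 + y^2*(-1 + 10*I) + y*(-16 - 10*I) + 16)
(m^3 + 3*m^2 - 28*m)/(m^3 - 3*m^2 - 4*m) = (m + 7)/(m + 1)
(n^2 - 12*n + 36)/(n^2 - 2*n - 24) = (n - 6)/(n + 4)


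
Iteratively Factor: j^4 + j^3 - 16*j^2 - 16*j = (j)*(j^3 + j^2 - 16*j - 16) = j*(j + 1)*(j^2 - 16) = j*(j + 1)*(j + 4)*(j - 4)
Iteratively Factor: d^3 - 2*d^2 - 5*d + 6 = (d - 3)*(d^2 + d - 2) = (d - 3)*(d + 2)*(d - 1)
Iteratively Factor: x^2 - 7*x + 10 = (x - 2)*(x - 5)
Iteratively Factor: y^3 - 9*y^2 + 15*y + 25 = (y - 5)*(y^2 - 4*y - 5) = (y - 5)^2*(y + 1)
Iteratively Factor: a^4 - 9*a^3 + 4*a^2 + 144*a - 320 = (a - 4)*(a^3 - 5*a^2 - 16*a + 80) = (a - 5)*(a - 4)*(a^2 - 16) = (a - 5)*(a - 4)^2*(a + 4)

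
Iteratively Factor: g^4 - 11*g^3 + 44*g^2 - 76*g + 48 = (g - 2)*(g^3 - 9*g^2 + 26*g - 24) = (g - 2)^2*(g^2 - 7*g + 12) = (g - 4)*(g - 2)^2*(g - 3)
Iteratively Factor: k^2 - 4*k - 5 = (k - 5)*(k + 1)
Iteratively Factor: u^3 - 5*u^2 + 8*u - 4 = (u - 1)*(u^2 - 4*u + 4) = (u - 2)*(u - 1)*(u - 2)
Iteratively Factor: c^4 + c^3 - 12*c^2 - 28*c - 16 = (c + 2)*(c^3 - c^2 - 10*c - 8) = (c - 4)*(c + 2)*(c^2 + 3*c + 2) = (c - 4)*(c + 2)^2*(c + 1)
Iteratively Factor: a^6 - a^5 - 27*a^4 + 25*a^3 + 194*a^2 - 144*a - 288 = (a + 4)*(a^5 - 5*a^4 - 7*a^3 + 53*a^2 - 18*a - 72) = (a - 4)*(a + 4)*(a^4 - a^3 - 11*a^2 + 9*a + 18) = (a - 4)*(a - 3)*(a + 4)*(a^3 + 2*a^2 - 5*a - 6) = (a - 4)*(a - 3)*(a + 1)*(a + 4)*(a^2 + a - 6) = (a - 4)*(a - 3)*(a - 2)*(a + 1)*(a + 4)*(a + 3)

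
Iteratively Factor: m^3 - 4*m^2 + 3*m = (m - 3)*(m^2 - m) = (m - 3)*(m - 1)*(m)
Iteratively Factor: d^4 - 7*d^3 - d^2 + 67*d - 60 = (d - 4)*(d^3 - 3*d^2 - 13*d + 15) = (d - 4)*(d - 1)*(d^2 - 2*d - 15) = (d - 5)*(d - 4)*(d - 1)*(d + 3)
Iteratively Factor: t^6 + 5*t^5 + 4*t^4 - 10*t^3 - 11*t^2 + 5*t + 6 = (t - 1)*(t^5 + 6*t^4 + 10*t^3 - 11*t - 6) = (t - 1)^2*(t^4 + 7*t^3 + 17*t^2 + 17*t + 6) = (t - 1)^2*(t + 1)*(t^3 + 6*t^2 + 11*t + 6) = (t - 1)^2*(t + 1)*(t + 3)*(t^2 + 3*t + 2) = (t - 1)^2*(t + 1)*(t + 2)*(t + 3)*(t + 1)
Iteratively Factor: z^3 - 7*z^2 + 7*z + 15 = (z + 1)*(z^2 - 8*z + 15) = (z - 3)*(z + 1)*(z - 5)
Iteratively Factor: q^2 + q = (q + 1)*(q)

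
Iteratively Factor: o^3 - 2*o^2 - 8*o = (o - 4)*(o^2 + 2*o) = (o - 4)*(o + 2)*(o)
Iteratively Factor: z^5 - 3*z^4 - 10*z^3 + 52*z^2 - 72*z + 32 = (z - 2)*(z^4 - z^3 - 12*z^2 + 28*z - 16) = (z - 2)*(z + 4)*(z^3 - 5*z^2 + 8*z - 4) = (z - 2)^2*(z + 4)*(z^2 - 3*z + 2) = (z - 2)^2*(z - 1)*(z + 4)*(z - 2)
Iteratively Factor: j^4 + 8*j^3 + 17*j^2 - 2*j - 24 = (j + 2)*(j^3 + 6*j^2 + 5*j - 12) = (j - 1)*(j + 2)*(j^2 + 7*j + 12) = (j - 1)*(j + 2)*(j + 3)*(j + 4)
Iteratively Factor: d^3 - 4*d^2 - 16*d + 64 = (d - 4)*(d^2 - 16) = (d - 4)*(d + 4)*(d - 4)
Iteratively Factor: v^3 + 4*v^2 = (v)*(v^2 + 4*v) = v*(v + 4)*(v)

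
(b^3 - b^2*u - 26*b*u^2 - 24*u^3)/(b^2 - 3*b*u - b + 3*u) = (b^3 - b^2*u - 26*b*u^2 - 24*u^3)/(b^2 - 3*b*u - b + 3*u)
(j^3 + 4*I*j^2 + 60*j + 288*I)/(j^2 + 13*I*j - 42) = (j^2 - 2*I*j + 48)/(j + 7*I)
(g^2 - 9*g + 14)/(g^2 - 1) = (g^2 - 9*g + 14)/(g^2 - 1)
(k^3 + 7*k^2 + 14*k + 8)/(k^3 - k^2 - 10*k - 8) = (k + 4)/(k - 4)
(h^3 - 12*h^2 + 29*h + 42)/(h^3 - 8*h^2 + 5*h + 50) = (h^3 - 12*h^2 + 29*h + 42)/(h^3 - 8*h^2 + 5*h + 50)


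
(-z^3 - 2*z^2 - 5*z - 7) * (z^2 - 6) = -z^5 - 2*z^4 + z^3 + 5*z^2 + 30*z + 42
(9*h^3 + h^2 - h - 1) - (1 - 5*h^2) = 9*h^3 + 6*h^2 - h - 2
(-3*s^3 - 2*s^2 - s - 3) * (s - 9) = -3*s^4 + 25*s^3 + 17*s^2 + 6*s + 27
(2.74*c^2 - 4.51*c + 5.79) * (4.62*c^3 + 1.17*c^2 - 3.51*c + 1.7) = 12.6588*c^5 - 17.6304*c^4 + 11.8557*c^3 + 27.2624*c^2 - 27.9899*c + 9.843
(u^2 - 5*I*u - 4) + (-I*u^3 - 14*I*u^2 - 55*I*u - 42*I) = -I*u^3 + u^2 - 14*I*u^2 - 60*I*u - 4 - 42*I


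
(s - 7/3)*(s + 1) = s^2 - 4*s/3 - 7/3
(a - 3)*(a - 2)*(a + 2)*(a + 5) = a^4 + 2*a^3 - 19*a^2 - 8*a + 60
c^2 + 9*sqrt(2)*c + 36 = (c + 3*sqrt(2))*(c + 6*sqrt(2))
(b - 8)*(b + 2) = b^2 - 6*b - 16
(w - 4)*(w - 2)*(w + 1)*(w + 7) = w^4 + 2*w^3 - 33*w^2 + 22*w + 56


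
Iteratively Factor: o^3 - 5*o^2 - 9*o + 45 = (o + 3)*(o^2 - 8*o + 15) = (o - 3)*(o + 3)*(o - 5)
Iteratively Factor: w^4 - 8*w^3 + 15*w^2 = (w)*(w^3 - 8*w^2 + 15*w) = w^2*(w^2 - 8*w + 15) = w^2*(w - 5)*(w - 3)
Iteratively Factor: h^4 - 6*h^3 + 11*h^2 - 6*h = (h - 3)*(h^3 - 3*h^2 + 2*h) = (h - 3)*(h - 1)*(h^2 - 2*h) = h*(h - 3)*(h - 1)*(h - 2)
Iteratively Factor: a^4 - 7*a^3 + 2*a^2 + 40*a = (a - 5)*(a^3 - 2*a^2 - 8*a) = a*(a - 5)*(a^2 - 2*a - 8) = a*(a - 5)*(a + 2)*(a - 4)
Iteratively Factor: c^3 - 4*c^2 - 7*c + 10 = (c + 2)*(c^2 - 6*c + 5) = (c - 1)*(c + 2)*(c - 5)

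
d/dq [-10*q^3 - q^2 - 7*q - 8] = -30*q^2 - 2*q - 7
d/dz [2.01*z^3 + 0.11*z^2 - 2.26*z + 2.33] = 6.03*z^2 + 0.22*z - 2.26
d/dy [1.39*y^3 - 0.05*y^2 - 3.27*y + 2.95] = 4.17*y^2 - 0.1*y - 3.27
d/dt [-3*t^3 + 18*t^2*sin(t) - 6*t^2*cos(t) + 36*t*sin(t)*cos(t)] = 6*t^2*sin(t) + 18*t^2*cos(t) - 9*t^2 + 36*t*sin(t) - 12*t*cos(t) + 36*t*cos(2*t) + 18*sin(2*t)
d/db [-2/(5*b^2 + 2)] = 20*b/(5*b^2 + 2)^2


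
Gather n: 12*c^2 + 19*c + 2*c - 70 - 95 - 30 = 12*c^2 + 21*c - 195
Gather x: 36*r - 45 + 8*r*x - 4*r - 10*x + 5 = 32*r + x*(8*r - 10) - 40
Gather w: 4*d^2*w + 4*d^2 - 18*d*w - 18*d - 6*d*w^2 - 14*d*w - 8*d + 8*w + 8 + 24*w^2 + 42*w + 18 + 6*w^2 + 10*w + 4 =4*d^2 - 26*d + w^2*(30 - 6*d) + w*(4*d^2 - 32*d + 60) + 30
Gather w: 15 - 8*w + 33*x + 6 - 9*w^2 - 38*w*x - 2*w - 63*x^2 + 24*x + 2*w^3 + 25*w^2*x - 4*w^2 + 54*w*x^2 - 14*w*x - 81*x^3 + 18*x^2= 2*w^3 + w^2*(25*x - 13) + w*(54*x^2 - 52*x - 10) - 81*x^3 - 45*x^2 + 57*x + 21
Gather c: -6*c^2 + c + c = -6*c^2 + 2*c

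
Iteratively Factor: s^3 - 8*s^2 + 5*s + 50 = (s + 2)*(s^2 - 10*s + 25) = (s - 5)*(s + 2)*(s - 5)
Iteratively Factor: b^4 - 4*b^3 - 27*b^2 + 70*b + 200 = (b + 2)*(b^3 - 6*b^2 - 15*b + 100) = (b - 5)*(b + 2)*(b^2 - b - 20) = (b - 5)*(b + 2)*(b + 4)*(b - 5)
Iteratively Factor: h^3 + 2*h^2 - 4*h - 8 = (h + 2)*(h^2 - 4) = (h + 2)^2*(h - 2)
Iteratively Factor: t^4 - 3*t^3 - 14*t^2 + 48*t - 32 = (t - 4)*(t^3 + t^2 - 10*t + 8) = (t - 4)*(t - 2)*(t^2 + 3*t - 4) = (t - 4)*(t - 2)*(t - 1)*(t + 4)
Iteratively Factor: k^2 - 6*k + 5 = (k - 1)*(k - 5)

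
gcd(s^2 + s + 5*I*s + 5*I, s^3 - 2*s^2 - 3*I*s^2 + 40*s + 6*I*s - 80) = s + 5*I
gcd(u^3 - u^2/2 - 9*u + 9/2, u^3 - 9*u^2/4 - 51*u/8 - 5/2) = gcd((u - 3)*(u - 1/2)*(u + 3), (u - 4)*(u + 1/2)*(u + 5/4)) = 1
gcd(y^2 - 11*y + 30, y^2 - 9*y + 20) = y - 5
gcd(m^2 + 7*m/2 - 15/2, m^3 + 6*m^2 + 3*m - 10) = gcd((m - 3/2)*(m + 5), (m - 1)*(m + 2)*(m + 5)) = m + 5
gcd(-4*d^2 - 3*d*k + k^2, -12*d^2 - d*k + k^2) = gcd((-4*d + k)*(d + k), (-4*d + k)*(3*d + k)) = 4*d - k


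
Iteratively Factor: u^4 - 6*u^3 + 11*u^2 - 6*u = (u - 1)*(u^3 - 5*u^2 + 6*u) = (u - 3)*(u - 1)*(u^2 - 2*u) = u*(u - 3)*(u - 1)*(u - 2)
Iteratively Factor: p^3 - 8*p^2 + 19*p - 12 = (p - 4)*(p^2 - 4*p + 3) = (p - 4)*(p - 3)*(p - 1)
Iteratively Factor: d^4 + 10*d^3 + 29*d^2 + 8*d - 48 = (d - 1)*(d^3 + 11*d^2 + 40*d + 48) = (d - 1)*(d + 4)*(d^2 + 7*d + 12) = (d - 1)*(d + 4)^2*(d + 3)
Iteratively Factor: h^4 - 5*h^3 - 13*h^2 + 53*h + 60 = (h + 1)*(h^3 - 6*h^2 - 7*h + 60) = (h - 4)*(h + 1)*(h^2 - 2*h - 15) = (h - 5)*(h - 4)*(h + 1)*(h + 3)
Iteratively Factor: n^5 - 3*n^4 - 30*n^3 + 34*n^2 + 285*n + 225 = (n - 5)*(n^4 + 2*n^3 - 20*n^2 - 66*n - 45) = (n - 5)*(n + 3)*(n^3 - n^2 - 17*n - 15) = (n - 5)^2*(n + 3)*(n^2 + 4*n + 3) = (n - 5)^2*(n + 1)*(n + 3)*(n + 3)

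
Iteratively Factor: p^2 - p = (p)*(p - 1)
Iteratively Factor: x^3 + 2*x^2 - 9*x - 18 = (x + 2)*(x^2 - 9) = (x + 2)*(x + 3)*(x - 3)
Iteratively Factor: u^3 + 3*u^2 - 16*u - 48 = (u - 4)*(u^2 + 7*u + 12) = (u - 4)*(u + 4)*(u + 3)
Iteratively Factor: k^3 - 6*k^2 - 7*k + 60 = (k + 3)*(k^2 - 9*k + 20) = (k - 5)*(k + 3)*(k - 4)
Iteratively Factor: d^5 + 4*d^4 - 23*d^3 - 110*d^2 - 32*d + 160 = (d + 4)*(d^4 - 23*d^2 - 18*d + 40) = (d + 2)*(d + 4)*(d^3 - 2*d^2 - 19*d + 20) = (d + 2)*(d + 4)^2*(d^2 - 6*d + 5) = (d - 5)*(d + 2)*(d + 4)^2*(d - 1)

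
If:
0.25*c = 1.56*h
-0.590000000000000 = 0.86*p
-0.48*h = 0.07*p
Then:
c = 0.62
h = 0.10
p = -0.69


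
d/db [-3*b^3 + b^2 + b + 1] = -9*b^2 + 2*b + 1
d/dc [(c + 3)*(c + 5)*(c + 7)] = 3*c^2 + 30*c + 71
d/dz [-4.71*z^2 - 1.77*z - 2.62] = -9.42*z - 1.77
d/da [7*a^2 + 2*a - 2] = 14*a + 2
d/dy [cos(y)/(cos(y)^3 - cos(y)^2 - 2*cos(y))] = (2*cos(y) - 1)*sin(y)/(sin(y)^2 + cos(y) + 1)^2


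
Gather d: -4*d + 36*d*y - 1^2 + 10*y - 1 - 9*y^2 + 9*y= d*(36*y - 4) - 9*y^2 + 19*y - 2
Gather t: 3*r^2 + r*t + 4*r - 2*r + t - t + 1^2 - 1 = 3*r^2 + r*t + 2*r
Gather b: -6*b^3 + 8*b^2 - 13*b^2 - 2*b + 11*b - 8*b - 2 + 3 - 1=-6*b^3 - 5*b^2 + b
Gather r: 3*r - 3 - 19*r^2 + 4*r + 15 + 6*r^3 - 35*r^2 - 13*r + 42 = 6*r^3 - 54*r^2 - 6*r + 54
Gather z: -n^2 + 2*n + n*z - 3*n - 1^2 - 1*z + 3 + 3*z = -n^2 - n + z*(n + 2) + 2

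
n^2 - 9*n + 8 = (n - 8)*(n - 1)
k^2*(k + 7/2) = k^3 + 7*k^2/2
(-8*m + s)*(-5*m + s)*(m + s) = 40*m^3 + 27*m^2*s - 12*m*s^2 + s^3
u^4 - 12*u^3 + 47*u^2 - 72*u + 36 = (u - 6)*(u - 3)*(u - 2)*(u - 1)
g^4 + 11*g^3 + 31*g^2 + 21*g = g*(g + 1)*(g + 3)*(g + 7)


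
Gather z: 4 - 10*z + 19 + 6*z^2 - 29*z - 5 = 6*z^2 - 39*z + 18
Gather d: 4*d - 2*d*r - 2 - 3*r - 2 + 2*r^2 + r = d*(4 - 2*r) + 2*r^2 - 2*r - 4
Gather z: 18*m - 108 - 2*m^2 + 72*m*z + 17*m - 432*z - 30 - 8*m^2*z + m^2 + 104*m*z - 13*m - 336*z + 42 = -m^2 + 22*m + z*(-8*m^2 + 176*m - 768) - 96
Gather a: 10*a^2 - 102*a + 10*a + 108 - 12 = 10*a^2 - 92*a + 96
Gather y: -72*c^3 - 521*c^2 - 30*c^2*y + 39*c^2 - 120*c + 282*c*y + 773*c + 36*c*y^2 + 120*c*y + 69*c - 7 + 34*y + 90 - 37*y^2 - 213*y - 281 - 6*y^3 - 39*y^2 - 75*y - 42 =-72*c^3 - 482*c^2 + 722*c - 6*y^3 + y^2*(36*c - 76) + y*(-30*c^2 + 402*c - 254) - 240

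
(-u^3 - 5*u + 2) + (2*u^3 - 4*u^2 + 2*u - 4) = u^3 - 4*u^2 - 3*u - 2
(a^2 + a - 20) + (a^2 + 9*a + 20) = 2*a^2 + 10*a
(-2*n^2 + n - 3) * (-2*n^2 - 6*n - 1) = 4*n^4 + 10*n^3 + 2*n^2 + 17*n + 3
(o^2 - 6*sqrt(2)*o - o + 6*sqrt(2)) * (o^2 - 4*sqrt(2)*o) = o^4 - 10*sqrt(2)*o^3 - o^3 + 10*sqrt(2)*o^2 + 48*o^2 - 48*o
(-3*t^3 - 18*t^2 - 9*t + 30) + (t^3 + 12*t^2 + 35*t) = -2*t^3 - 6*t^2 + 26*t + 30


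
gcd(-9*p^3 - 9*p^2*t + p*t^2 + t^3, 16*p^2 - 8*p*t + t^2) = 1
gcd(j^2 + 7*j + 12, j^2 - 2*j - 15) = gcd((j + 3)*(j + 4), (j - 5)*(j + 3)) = j + 3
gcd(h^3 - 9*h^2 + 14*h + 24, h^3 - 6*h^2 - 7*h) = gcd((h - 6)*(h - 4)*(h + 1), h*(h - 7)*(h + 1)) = h + 1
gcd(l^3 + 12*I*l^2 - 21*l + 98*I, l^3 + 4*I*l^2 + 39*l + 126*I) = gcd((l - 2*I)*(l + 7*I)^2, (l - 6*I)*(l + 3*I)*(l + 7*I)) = l + 7*I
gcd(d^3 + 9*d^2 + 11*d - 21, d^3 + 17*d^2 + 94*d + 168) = d + 7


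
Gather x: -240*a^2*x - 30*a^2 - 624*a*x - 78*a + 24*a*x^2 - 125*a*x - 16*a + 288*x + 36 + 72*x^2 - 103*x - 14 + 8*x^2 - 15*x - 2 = -30*a^2 - 94*a + x^2*(24*a + 80) + x*(-240*a^2 - 749*a + 170) + 20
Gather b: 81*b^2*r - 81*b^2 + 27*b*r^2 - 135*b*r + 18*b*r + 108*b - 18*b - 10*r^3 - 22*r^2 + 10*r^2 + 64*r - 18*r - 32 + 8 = b^2*(81*r - 81) + b*(27*r^2 - 117*r + 90) - 10*r^3 - 12*r^2 + 46*r - 24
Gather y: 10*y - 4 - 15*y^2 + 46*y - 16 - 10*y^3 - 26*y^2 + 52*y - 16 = -10*y^3 - 41*y^2 + 108*y - 36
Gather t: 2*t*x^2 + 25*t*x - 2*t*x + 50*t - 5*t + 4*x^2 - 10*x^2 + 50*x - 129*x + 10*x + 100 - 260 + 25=t*(2*x^2 + 23*x + 45) - 6*x^2 - 69*x - 135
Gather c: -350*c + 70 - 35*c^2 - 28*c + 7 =-35*c^2 - 378*c + 77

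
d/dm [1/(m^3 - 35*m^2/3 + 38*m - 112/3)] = 3*(-9*m^2 + 70*m - 114)/(3*m^3 - 35*m^2 + 114*m - 112)^2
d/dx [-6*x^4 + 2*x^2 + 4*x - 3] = -24*x^3 + 4*x + 4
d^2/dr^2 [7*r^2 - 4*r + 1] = 14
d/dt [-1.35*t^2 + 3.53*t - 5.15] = 3.53 - 2.7*t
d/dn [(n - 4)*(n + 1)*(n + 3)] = 3*n^2 - 13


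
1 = 1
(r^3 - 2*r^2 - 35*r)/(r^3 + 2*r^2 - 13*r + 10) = r*(r - 7)/(r^2 - 3*r + 2)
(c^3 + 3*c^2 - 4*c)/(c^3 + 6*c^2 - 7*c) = (c + 4)/(c + 7)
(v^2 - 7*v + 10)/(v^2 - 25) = (v - 2)/(v + 5)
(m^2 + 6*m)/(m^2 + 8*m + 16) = m*(m + 6)/(m^2 + 8*m + 16)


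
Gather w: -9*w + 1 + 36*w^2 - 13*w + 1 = 36*w^2 - 22*w + 2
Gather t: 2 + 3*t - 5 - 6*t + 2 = -3*t - 1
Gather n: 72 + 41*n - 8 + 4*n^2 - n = 4*n^2 + 40*n + 64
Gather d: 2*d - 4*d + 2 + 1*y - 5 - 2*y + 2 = -2*d - y - 1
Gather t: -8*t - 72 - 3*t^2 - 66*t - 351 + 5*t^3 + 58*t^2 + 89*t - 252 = 5*t^3 + 55*t^2 + 15*t - 675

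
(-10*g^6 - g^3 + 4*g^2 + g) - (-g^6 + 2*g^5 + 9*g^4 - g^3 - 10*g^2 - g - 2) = -9*g^6 - 2*g^5 - 9*g^4 + 14*g^2 + 2*g + 2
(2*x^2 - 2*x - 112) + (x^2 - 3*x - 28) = 3*x^2 - 5*x - 140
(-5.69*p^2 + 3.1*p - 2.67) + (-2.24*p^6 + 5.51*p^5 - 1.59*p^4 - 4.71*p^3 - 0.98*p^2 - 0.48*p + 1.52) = -2.24*p^6 + 5.51*p^5 - 1.59*p^4 - 4.71*p^3 - 6.67*p^2 + 2.62*p - 1.15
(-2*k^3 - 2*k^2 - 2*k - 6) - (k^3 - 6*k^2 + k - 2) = -3*k^3 + 4*k^2 - 3*k - 4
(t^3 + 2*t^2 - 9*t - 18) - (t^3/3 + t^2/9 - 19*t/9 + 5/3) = 2*t^3/3 + 17*t^2/9 - 62*t/9 - 59/3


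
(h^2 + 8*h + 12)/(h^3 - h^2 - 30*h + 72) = (h + 2)/(h^2 - 7*h + 12)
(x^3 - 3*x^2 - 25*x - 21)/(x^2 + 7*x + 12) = (x^2 - 6*x - 7)/(x + 4)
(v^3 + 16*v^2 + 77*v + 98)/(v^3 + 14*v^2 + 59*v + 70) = (v + 7)/(v + 5)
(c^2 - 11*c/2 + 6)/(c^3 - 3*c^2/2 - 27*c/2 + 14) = (2*c - 3)/(2*c^2 + 5*c - 7)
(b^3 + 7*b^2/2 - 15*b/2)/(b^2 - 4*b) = (2*b^2 + 7*b - 15)/(2*(b - 4))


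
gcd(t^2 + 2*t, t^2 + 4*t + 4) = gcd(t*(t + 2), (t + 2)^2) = t + 2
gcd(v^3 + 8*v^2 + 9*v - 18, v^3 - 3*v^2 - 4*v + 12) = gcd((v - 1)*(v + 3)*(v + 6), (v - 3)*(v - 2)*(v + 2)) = 1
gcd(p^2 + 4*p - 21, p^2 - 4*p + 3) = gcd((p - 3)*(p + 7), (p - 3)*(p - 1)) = p - 3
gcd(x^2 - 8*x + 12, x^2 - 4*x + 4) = x - 2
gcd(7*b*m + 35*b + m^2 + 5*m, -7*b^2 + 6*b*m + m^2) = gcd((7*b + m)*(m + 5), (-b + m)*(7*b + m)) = 7*b + m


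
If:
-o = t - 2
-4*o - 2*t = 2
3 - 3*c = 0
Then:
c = 1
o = -3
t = 5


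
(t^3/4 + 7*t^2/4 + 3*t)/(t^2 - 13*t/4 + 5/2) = t*(t^2 + 7*t + 12)/(4*t^2 - 13*t + 10)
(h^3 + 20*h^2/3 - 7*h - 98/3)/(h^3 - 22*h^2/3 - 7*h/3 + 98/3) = (h + 7)/(h - 7)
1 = 1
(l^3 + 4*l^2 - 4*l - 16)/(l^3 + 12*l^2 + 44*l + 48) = (l - 2)/(l + 6)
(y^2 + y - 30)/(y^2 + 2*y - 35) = (y + 6)/(y + 7)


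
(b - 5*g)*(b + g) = b^2 - 4*b*g - 5*g^2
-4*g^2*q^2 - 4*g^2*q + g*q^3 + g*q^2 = q*(-4*g + q)*(g*q + g)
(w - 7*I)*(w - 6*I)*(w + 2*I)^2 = w^4 - 9*I*w^3 + 6*w^2 - 116*I*w + 168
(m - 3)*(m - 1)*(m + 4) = m^3 - 13*m + 12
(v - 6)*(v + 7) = v^2 + v - 42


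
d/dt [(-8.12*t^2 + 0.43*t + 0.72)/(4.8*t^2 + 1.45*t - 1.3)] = (-13.838*t^2 + 14.2*t - 1.603)/(23.04*t^4 + 13.92*t^3 - 10.3775*t^2 - 3.77*t + 1.69)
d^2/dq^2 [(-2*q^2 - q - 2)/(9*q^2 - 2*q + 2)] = 2*(-117*q^3 - 378*q^2 + 162*q + 16)/(729*q^6 - 486*q^5 + 594*q^4 - 224*q^3 + 132*q^2 - 24*q + 8)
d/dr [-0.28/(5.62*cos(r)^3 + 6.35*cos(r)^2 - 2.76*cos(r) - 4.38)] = (-4.7208*cos(r)^2 - 3.556*cos(r) + 0.7728)*sin(r)/(5.62*cos(r)^3 + 6.35*cos(r)^2 - 2.76*cos(r) - 4.38)^2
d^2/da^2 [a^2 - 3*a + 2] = 2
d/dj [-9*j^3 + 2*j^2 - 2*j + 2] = -27*j^2 + 4*j - 2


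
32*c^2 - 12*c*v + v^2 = (-8*c + v)*(-4*c + v)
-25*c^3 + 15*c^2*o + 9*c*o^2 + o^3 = (-c + o)*(5*c + o)^2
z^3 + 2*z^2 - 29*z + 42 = (z - 3)*(z - 2)*(z + 7)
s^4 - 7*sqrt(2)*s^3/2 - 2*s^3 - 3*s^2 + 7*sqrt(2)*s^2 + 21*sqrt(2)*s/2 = s*(s - 3)*(s + 1)*(s - 7*sqrt(2)/2)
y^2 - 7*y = y*(y - 7)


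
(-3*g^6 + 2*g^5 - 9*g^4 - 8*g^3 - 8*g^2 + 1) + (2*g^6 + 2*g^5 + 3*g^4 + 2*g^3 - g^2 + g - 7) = -g^6 + 4*g^5 - 6*g^4 - 6*g^3 - 9*g^2 + g - 6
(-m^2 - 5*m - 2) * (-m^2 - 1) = m^4 + 5*m^3 + 3*m^2 + 5*m + 2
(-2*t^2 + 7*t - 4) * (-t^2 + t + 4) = 2*t^4 - 9*t^3 + 3*t^2 + 24*t - 16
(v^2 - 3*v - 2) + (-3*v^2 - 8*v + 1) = -2*v^2 - 11*v - 1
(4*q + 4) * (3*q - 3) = 12*q^2 - 12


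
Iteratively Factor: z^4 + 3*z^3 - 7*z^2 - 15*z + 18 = (z - 2)*(z^3 + 5*z^2 + 3*z - 9) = (z - 2)*(z + 3)*(z^2 + 2*z - 3) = (z - 2)*(z - 1)*(z + 3)*(z + 3)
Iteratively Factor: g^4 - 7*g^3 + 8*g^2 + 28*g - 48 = (g - 2)*(g^3 - 5*g^2 - 2*g + 24) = (g - 4)*(g - 2)*(g^2 - g - 6) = (g - 4)*(g - 2)*(g + 2)*(g - 3)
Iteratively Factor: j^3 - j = (j)*(j^2 - 1) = j*(j + 1)*(j - 1)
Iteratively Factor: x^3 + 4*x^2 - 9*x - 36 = (x + 3)*(x^2 + x - 12) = (x + 3)*(x + 4)*(x - 3)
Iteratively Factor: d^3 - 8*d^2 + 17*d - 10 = (d - 2)*(d^2 - 6*d + 5) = (d - 2)*(d - 1)*(d - 5)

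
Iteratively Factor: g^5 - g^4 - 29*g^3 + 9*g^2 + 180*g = (g + 3)*(g^4 - 4*g^3 - 17*g^2 + 60*g) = (g + 3)*(g + 4)*(g^3 - 8*g^2 + 15*g) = (g - 3)*(g + 3)*(g + 4)*(g^2 - 5*g) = g*(g - 3)*(g + 3)*(g + 4)*(g - 5)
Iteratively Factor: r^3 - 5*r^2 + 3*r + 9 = (r - 3)*(r^2 - 2*r - 3) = (r - 3)*(r + 1)*(r - 3)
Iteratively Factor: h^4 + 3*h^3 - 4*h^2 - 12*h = (h + 2)*(h^3 + h^2 - 6*h) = (h - 2)*(h + 2)*(h^2 + 3*h) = h*(h - 2)*(h + 2)*(h + 3)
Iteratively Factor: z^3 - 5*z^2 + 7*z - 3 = (z - 3)*(z^2 - 2*z + 1) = (z - 3)*(z - 1)*(z - 1)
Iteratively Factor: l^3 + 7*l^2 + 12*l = (l + 4)*(l^2 + 3*l) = l*(l + 4)*(l + 3)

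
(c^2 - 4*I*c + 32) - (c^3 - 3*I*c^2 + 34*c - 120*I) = -c^3 + c^2 + 3*I*c^2 - 34*c - 4*I*c + 32 + 120*I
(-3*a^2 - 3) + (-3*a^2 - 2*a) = -6*a^2 - 2*a - 3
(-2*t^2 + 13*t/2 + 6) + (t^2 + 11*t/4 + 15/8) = -t^2 + 37*t/4 + 63/8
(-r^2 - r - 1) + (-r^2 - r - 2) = -2*r^2 - 2*r - 3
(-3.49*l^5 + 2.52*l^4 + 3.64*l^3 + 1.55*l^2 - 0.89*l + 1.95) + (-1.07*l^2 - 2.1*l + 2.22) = -3.49*l^5 + 2.52*l^4 + 3.64*l^3 + 0.48*l^2 - 2.99*l + 4.17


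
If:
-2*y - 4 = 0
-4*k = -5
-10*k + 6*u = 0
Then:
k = 5/4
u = 25/12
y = -2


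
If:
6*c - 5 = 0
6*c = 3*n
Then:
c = 5/6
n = 5/3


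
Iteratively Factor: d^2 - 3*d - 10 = (d + 2)*(d - 5)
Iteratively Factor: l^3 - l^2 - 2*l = (l + 1)*(l^2 - 2*l) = l*(l + 1)*(l - 2)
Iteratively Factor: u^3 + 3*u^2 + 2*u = (u + 2)*(u^2 + u) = (u + 1)*(u + 2)*(u)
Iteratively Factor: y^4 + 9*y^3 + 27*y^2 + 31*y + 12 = (y + 1)*(y^3 + 8*y^2 + 19*y + 12) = (y + 1)*(y + 3)*(y^2 + 5*y + 4) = (y + 1)^2*(y + 3)*(y + 4)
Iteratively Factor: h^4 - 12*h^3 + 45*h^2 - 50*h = (h)*(h^3 - 12*h^2 + 45*h - 50) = h*(h - 5)*(h^2 - 7*h + 10) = h*(h - 5)*(h - 2)*(h - 5)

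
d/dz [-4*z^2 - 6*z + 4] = -8*z - 6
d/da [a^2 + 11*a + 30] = 2*a + 11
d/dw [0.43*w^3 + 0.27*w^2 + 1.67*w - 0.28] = 1.29*w^2 + 0.54*w + 1.67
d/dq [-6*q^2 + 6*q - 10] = 6 - 12*q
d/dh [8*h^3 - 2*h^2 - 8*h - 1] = 24*h^2 - 4*h - 8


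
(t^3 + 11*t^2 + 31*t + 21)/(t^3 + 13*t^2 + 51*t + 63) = (t + 1)/(t + 3)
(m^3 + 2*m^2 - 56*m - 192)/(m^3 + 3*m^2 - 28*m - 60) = (m^2 - 4*m - 32)/(m^2 - 3*m - 10)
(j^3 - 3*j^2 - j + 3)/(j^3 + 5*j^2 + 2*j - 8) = (j^2 - 2*j - 3)/(j^2 + 6*j + 8)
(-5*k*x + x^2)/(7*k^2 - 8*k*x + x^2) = x*(-5*k + x)/(7*k^2 - 8*k*x + x^2)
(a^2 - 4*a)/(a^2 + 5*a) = (a - 4)/(a + 5)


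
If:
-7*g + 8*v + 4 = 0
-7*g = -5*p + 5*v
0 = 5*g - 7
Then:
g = 7/5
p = 537/200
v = 29/40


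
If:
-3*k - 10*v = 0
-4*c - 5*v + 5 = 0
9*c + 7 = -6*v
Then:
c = -65/21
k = -730/63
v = 73/21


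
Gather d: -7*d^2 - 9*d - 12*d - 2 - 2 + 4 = -7*d^2 - 21*d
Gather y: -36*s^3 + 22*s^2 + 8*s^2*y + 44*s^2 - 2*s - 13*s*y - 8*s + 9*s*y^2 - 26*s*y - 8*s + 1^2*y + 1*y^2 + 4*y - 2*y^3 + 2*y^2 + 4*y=-36*s^3 + 66*s^2 - 18*s - 2*y^3 + y^2*(9*s + 3) + y*(8*s^2 - 39*s + 9)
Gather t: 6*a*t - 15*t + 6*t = t*(6*a - 9)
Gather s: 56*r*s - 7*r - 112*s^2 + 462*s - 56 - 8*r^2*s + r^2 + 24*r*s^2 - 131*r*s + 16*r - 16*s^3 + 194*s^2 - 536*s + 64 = r^2 + 9*r - 16*s^3 + s^2*(24*r + 82) + s*(-8*r^2 - 75*r - 74) + 8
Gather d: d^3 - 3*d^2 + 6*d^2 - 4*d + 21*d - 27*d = d^3 + 3*d^2 - 10*d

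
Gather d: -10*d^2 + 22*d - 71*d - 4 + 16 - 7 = -10*d^2 - 49*d + 5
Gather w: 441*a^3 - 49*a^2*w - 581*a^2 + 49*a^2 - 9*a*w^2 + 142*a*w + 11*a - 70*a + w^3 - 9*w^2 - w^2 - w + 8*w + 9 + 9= 441*a^3 - 532*a^2 - 59*a + w^3 + w^2*(-9*a - 10) + w*(-49*a^2 + 142*a + 7) + 18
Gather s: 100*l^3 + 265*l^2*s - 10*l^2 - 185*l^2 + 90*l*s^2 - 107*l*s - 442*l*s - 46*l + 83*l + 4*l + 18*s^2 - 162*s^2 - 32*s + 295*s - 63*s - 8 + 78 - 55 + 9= 100*l^3 - 195*l^2 + 41*l + s^2*(90*l - 144) + s*(265*l^2 - 549*l + 200) + 24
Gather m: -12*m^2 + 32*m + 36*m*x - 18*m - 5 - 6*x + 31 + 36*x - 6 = -12*m^2 + m*(36*x + 14) + 30*x + 20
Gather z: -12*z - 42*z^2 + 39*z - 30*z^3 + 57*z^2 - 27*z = -30*z^3 + 15*z^2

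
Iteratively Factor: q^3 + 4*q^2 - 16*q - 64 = (q - 4)*(q^2 + 8*q + 16) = (q - 4)*(q + 4)*(q + 4)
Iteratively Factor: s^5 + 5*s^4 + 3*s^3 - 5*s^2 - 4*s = (s + 4)*(s^4 + s^3 - s^2 - s) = (s + 1)*(s + 4)*(s^3 - s) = (s + 1)^2*(s + 4)*(s^2 - s) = s*(s + 1)^2*(s + 4)*(s - 1)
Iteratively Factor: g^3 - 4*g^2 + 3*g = (g)*(g^2 - 4*g + 3) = g*(g - 1)*(g - 3)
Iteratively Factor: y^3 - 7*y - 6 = (y + 1)*(y^2 - y - 6) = (y + 1)*(y + 2)*(y - 3)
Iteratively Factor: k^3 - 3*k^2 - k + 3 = (k - 1)*(k^2 - 2*k - 3) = (k - 1)*(k + 1)*(k - 3)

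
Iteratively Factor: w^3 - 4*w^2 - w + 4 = (w + 1)*(w^2 - 5*w + 4) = (w - 1)*(w + 1)*(w - 4)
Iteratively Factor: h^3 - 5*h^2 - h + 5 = (h - 1)*(h^2 - 4*h - 5) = (h - 5)*(h - 1)*(h + 1)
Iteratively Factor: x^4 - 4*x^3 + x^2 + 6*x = (x)*(x^3 - 4*x^2 + x + 6) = x*(x - 3)*(x^2 - x - 2) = x*(x - 3)*(x - 2)*(x + 1)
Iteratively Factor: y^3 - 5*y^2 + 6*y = (y - 3)*(y^2 - 2*y) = (y - 3)*(y - 2)*(y)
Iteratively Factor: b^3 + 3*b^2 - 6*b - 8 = (b + 1)*(b^2 + 2*b - 8) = (b + 1)*(b + 4)*(b - 2)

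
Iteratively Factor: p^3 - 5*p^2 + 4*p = (p - 4)*(p^2 - p) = (p - 4)*(p - 1)*(p)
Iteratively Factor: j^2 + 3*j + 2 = (j + 2)*(j + 1)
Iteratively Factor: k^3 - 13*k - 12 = (k + 1)*(k^2 - k - 12) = (k + 1)*(k + 3)*(k - 4)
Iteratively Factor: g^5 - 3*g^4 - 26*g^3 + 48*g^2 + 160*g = (g + 4)*(g^4 - 7*g^3 + 2*g^2 + 40*g) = g*(g + 4)*(g^3 - 7*g^2 + 2*g + 40) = g*(g - 5)*(g + 4)*(g^2 - 2*g - 8) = g*(g - 5)*(g + 2)*(g + 4)*(g - 4)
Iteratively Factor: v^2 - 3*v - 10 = (v + 2)*(v - 5)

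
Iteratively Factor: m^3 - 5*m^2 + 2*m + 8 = (m + 1)*(m^2 - 6*m + 8) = (m - 2)*(m + 1)*(m - 4)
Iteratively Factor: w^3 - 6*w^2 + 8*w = (w - 4)*(w^2 - 2*w) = (w - 4)*(w - 2)*(w)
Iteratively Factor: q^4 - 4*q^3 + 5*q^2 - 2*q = (q - 2)*(q^3 - 2*q^2 + q) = (q - 2)*(q - 1)*(q^2 - q) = q*(q - 2)*(q - 1)*(q - 1)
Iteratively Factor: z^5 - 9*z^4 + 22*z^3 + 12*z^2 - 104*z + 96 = (z - 4)*(z^4 - 5*z^3 + 2*z^2 + 20*z - 24) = (z - 4)*(z + 2)*(z^3 - 7*z^2 + 16*z - 12) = (z - 4)*(z - 2)*(z + 2)*(z^2 - 5*z + 6) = (z - 4)*(z - 2)^2*(z + 2)*(z - 3)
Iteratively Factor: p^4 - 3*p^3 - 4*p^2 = (p - 4)*(p^3 + p^2) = (p - 4)*(p + 1)*(p^2) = p*(p - 4)*(p + 1)*(p)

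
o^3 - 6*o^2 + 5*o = o*(o - 5)*(o - 1)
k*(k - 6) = k^2 - 6*k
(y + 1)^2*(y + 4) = y^3 + 6*y^2 + 9*y + 4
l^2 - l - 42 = (l - 7)*(l + 6)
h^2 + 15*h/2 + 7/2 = (h + 1/2)*(h + 7)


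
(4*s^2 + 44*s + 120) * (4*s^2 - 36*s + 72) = 16*s^4 + 32*s^3 - 816*s^2 - 1152*s + 8640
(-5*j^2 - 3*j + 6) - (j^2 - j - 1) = -6*j^2 - 2*j + 7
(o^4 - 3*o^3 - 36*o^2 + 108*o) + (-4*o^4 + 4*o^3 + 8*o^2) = -3*o^4 + o^3 - 28*o^2 + 108*o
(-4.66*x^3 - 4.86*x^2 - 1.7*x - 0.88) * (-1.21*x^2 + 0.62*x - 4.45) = 5.6386*x^5 + 2.9914*x^4 + 19.7808*x^3 + 21.6378*x^2 + 7.0194*x + 3.916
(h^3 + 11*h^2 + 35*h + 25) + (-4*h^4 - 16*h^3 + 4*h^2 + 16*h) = -4*h^4 - 15*h^3 + 15*h^2 + 51*h + 25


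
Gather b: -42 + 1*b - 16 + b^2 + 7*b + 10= b^2 + 8*b - 48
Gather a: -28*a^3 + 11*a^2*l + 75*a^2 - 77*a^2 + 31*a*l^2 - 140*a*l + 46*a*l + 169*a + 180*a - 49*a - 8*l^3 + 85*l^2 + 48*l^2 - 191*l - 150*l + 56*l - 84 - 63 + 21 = -28*a^3 + a^2*(11*l - 2) + a*(31*l^2 - 94*l + 300) - 8*l^3 + 133*l^2 - 285*l - 126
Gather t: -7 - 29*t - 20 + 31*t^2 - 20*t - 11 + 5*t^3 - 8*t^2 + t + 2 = 5*t^3 + 23*t^2 - 48*t - 36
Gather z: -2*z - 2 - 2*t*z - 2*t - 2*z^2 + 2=-2*t - 2*z^2 + z*(-2*t - 2)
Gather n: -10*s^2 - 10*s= -10*s^2 - 10*s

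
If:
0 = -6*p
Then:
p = 0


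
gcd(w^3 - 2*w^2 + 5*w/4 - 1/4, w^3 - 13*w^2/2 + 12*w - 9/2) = w - 1/2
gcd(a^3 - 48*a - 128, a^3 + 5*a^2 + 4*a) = a + 4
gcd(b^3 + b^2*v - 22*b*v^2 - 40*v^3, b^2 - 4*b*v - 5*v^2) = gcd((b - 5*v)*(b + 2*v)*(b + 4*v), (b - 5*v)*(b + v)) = -b + 5*v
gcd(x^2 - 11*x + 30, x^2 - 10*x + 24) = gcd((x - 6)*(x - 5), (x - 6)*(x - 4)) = x - 6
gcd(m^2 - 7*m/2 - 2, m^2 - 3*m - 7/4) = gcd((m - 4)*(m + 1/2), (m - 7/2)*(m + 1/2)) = m + 1/2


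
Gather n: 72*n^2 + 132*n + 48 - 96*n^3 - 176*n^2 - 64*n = -96*n^3 - 104*n^2 + 68*n + 48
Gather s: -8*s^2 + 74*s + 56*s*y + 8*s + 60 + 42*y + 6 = -8*s^2 + s*(56*y + 82) + 42*y + 66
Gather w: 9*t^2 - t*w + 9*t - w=9*t^2 + 9*t + w*(-t - 1)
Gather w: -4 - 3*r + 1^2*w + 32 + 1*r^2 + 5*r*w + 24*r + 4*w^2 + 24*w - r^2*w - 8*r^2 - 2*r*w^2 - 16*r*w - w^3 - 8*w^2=-7*r^2 + 21*r - w^3 + w^2*(-2*r - 4) + w*(-r^2 - 11*r + 25) + 28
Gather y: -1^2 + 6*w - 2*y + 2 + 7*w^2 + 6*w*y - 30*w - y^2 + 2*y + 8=7*w^2 + 6*w*y - 24*w - y^2 + 9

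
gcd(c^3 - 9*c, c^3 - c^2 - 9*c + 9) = c^2 - 9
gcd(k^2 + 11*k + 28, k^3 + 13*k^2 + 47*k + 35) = k + 7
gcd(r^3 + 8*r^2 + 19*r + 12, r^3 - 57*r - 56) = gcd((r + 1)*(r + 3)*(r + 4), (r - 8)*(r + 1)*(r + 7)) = r + 1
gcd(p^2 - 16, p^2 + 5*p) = 1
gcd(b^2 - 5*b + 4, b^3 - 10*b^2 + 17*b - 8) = b - 1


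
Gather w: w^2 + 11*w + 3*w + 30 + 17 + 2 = w^2 + 14*w + 49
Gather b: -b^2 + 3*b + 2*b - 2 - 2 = -b^2 + 5*b - 4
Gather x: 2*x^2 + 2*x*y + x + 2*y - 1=2*x^2 + x*(2*y + 1) + 2*y - 1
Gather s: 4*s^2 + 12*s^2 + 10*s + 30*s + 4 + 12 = 16*s^2 + 40*s + 16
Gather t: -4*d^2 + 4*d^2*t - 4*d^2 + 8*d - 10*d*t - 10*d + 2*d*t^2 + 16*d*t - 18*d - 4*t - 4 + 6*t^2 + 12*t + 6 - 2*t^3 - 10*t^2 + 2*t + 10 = -8*d^2 - 20*d - 2*t^3 + t^2*(2*d - 4) + t*(4*d^2 + 6*d + 10) + 12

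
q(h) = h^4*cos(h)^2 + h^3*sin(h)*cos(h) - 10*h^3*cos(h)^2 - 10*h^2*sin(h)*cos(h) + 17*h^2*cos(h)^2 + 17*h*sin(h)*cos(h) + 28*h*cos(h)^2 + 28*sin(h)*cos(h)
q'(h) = -2*h^4*sin(h)*cos(h) - h^3*sin(h)^2 + 20*h^3*sin(h)*cos(h) + 5*h^3*cos(h)^2 + 10*h^2*sin(h)^2 - 31*h^2*sin(h)*cos(h) - 40*h^2*cos(h)^2 - 17*h*sin(h)^2 - 76*h*sin(h)*cos(h) + 51*h*cos(h)^2 - 28*sin(h)^2 + 17*sin(h)*cos(h) + 56*cos(h)^2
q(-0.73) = -8.91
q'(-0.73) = -30.54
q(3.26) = 39.28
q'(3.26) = -40.30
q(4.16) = -3.73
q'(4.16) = -13.62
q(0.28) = 16.77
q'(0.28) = 58.00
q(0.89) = 30.23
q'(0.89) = -23.17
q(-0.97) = -0.92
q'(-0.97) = -31.57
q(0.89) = 30.23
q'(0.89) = -23.17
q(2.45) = 23.41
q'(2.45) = 64.07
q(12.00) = 4207.99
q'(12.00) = 7932.96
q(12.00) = 4207.99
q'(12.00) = 7932.96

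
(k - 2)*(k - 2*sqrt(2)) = k^2 - 2*sqrt(2)*k - 2*k + 4*sqrt(2)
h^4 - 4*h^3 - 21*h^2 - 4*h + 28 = (h - 7)*(h - 1)*(h + 2)^2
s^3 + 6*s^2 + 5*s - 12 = (s - 1)*(s + 3)*(s + 4)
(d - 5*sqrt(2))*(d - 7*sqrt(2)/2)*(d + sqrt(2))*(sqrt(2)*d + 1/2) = sqrt(2)*d^4 - 29*d^3/2 + 57*sqrt(2)*d^2/4 + 79*d + 35*sqrt(2)/2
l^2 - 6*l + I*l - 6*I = (l - 6)*(l + I)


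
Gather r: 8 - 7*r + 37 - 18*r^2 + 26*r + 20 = -18*r^2 + 19*r + 65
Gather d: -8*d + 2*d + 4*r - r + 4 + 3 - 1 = -6*d + 3*r + 6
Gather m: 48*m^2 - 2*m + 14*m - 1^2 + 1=48*m^2 + 12*m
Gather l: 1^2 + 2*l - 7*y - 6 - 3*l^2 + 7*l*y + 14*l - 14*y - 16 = -3*l^2 + l*(7*y + 16) - 21*y - 21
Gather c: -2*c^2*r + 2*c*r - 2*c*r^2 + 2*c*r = -2*c^2*r + c*(-2*r^2 + 4*r)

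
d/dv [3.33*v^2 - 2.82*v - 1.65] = 6.66*v - 2.82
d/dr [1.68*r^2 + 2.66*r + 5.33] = 3.36*r + 2.66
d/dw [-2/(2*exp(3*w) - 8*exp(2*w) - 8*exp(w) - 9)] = (12*exp(2*w) - 32*exp(w) - 16)*exp(w)/(-2*exp(3*w) + 8*exp(2*w) + 8*exp(w) + 9)^2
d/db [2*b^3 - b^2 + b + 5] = 6*b^2 - 2*b + 1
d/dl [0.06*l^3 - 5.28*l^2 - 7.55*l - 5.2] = 0.18*l^2 - 10.56*l - 7.55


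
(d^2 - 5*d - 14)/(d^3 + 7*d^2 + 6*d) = (d^2 - 5*d - 14)/(d*(d^2 + 7*d + 6))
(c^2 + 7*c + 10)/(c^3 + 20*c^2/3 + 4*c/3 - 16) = 3*(c + 5)/(3*c^2 + 14*c - 24)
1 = 1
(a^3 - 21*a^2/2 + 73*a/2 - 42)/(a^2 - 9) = (a^2 - 15*a/2 + 14)/(a + 3)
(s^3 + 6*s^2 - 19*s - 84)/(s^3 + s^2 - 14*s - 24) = (s + 7)/(s + 2)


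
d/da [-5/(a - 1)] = 5/(a - 1)^2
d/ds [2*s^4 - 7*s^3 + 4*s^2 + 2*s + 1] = 8*s^3 - 21*s^2 + 8*s + 2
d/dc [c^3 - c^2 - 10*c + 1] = 3*c^2 - 2*c - 10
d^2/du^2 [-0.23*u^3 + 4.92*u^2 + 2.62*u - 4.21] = 9.84 - 1.38*u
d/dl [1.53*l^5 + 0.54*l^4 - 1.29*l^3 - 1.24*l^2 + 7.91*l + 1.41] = 7.65*l^4 + 2.16*l^3 - 3.87*l^2 - 2.48*l + 7.91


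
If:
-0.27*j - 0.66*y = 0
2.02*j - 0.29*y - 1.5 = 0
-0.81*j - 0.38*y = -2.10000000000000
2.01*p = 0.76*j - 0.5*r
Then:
No Solution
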